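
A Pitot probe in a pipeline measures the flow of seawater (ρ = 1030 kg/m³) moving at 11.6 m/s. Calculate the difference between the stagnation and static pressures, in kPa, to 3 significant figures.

Bernoulli between the free stream and the stagnation point: ½ρv² = P_stag − P_static.
ΔP = ½·1030·11.6² = 69300 Pa.

ΔP ≈ 69.3 kPa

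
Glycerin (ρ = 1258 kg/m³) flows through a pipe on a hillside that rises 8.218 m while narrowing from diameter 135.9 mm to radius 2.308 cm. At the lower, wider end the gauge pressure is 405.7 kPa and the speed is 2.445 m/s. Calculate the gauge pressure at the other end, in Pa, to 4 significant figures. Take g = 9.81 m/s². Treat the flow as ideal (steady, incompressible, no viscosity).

The volume flow rate is constant, so v₂ = (A₁/A₂)v₁ = (145.1/16.73)·2.445 = 21.19 m/s.
Bernoulli: P₁ + ½ρv₁² + ρg h₁ = P₂ + ½ρv₂² + ρg h₂, so P₂ = P₁ + ½ρ(v₁² − v₂²) − ρg(h₂ − h₁).
P₂ = 405700 + ½·1258·(2.445² − 21.19²) − 1258·9.81·(+8.218) = 405700 + (-278700) − (101400) = 25540 Pa.

P₂ ≈ 25540 Pa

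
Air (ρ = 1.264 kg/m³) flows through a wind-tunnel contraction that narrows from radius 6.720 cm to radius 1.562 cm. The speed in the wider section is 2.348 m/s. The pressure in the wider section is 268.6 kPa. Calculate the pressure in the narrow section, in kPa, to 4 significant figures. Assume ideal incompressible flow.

P₂ ≈ 267.4 kPa

Continuity gives A₁v₁ = A₂v₂, so v₂ = (141.9 cm²)/(7.665 cm²) × 2.348 m/s = 43.46 m/s.
Along the horizontal streamline, P + ½ρv² is constant.
P₂ = P₁ − ½ρ(v₂² − v₁²) = 268600 − ½·1.264·(43.46² − 2.348²) = 268600 − 1190 = 267400 Pa.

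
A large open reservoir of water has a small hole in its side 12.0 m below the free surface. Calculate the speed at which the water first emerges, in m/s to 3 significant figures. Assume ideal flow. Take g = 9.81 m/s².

v = 15.3 m/s

Torricelli's result v = √(2gh) gives v = √(2·9.81·12.0) = 15.3 m/s.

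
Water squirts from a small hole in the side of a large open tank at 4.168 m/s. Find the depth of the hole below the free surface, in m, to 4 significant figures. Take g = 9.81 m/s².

Inverting v = √(2gh) gives h = v² / 2g.
h = 4.168²/(2·9.81) = 17.37/19.62 = 0.8854 m.

0.8854 m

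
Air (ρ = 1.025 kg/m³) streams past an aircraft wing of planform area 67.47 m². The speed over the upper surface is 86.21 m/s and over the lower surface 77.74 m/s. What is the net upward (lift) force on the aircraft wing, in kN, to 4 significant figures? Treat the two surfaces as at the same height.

From P + ½ρv² = const at equal height, P_low − P_up = ½ρ(v_up² − v_low²).
ΔP = ½·1.025·(86.21² − 77.74²) = 711.7 Pa.
Lift = ΔP · A = 711.7 × 67.47 = 48020 N.

F ≈ 48.02 kN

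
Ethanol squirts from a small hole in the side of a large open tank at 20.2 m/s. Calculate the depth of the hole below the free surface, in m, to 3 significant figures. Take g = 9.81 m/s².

h = 20.8 m

Torricelli: v = √(2gh), so h = v²/(2g).
h = 20.2²/(2·9.81) = 408/19.62 = 20.8 m.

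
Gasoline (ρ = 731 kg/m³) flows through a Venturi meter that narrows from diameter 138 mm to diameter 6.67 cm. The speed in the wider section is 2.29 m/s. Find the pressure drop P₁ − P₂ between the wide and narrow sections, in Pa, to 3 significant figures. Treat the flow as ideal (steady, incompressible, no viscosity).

Continuity gives A₁v₁ = A₂v₂, so v₂ = (150 cm²)/(34.9 cm²) × 2.29 m/s = 9.80 m/s.
With no height change, Bernoulli's equation is P₁ + ½ρv₁² = P₂ + ½ρv₂².
P₁ − P₂ = ½·731·(9.80² − 2.29²) = ½·731·90.8 = 33200 Pa.

ΔP ≈ 33200 Pa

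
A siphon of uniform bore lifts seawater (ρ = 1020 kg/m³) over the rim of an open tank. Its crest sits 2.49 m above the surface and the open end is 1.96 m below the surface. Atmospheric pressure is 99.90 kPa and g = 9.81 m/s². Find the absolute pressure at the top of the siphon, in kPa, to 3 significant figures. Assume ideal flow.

55.4 kPa

Bernoulli surface→outlet gives ½v² = g·h_out, so v = √(2·9.81·1.96) = 6.20 m/s.
Continuity keeps v the same throughout the tube; from surface to crest, P_atm + 0 = P_top + ½ρv² + ρg·h_top.
P_top = 99900 − ½·1020·6.20² − 1020·9.81·2.49 = 55400 Pa.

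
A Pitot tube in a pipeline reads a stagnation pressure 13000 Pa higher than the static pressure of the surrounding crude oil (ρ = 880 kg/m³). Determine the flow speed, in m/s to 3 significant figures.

v ≈ 5.44 m/s

Bernoulli between the free stream and the stagnation point: ½ρv² = P_stag − P_static.
v = √(2ΔP/ρ) = √(2·13000/880) = 5.44 m/s.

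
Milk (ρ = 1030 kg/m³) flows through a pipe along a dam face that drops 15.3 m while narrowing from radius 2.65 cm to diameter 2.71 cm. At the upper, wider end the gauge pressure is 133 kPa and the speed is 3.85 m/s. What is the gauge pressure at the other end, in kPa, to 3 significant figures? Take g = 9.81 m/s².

P₂ ≈ 184 kPa

Continuity gives A₁v₁ = A₂v₂, so v₂ = (22.1 cm²)/(5.77 cm²) × 3.85 m/s = 14.7 m/s.
Energy conservation along the streamline gives P₂ = P₁ − ½ρ(v₂² − v₁²) − ρg(h₂ − h₁).
P₂ = 133000 + ½·1030·(3.85² − 14.7²) − 1030·9.81·(−15.3) = 133000 + (-104000) − (-155000) = 184000 Pa.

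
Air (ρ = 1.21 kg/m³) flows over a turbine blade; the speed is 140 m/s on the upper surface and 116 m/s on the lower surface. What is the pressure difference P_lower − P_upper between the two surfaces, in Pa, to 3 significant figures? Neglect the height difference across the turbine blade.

With negligible Δh, P + ½ρv² is constant, so P_low − P_up = ½ρ(v_up² − v_low²).
ΔP = ½·1.21·(140² − 116²) = 3720 Pa.

ΔP ≈ 3720 Pa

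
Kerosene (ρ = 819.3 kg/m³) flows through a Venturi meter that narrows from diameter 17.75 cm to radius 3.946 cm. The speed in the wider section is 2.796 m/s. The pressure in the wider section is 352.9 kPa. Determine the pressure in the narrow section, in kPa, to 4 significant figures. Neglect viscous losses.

274.2 kPa

Continuity gives A₁v₁ = A₂v₂, so v₂ = (247.4 cm²)/(48.92 cm²) × 2.796 m/s = 14.14 m/s.
Along the horizontal streamline, P + ½ρv² is constant.
P₂ = P₁ − ½ρ(v₂² − v₁²) = 352900 − ½·819.3·(14.14² − 2.796²) = 352900 − 78740 = 274200 Pa.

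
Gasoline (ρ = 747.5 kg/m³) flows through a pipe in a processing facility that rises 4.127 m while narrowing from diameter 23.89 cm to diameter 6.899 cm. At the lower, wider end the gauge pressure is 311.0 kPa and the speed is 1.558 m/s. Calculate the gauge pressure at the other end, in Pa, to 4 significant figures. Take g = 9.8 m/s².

P₂ = 151200 Pa

The volume flow rate is constant, so v₂ = (A₁/A₂)v₁ = (448.3/37.38)·1.558 = 18.68 m/s.
Bernoulli: P₁ + ½ρv₁² + ρg h₁ = P₂ + ½ρv₂² + ρg h₂, so P₂ = P₁ + ½ρ(v₁² − v₂²) − ρg(h₂ − h₁).
P₂ = 311000 + ½·747.5·(1.558² − 18.68²) − 747.5·9.8·(+4.127) = 311000 + (-129500) − (30230) = 151200 Pa.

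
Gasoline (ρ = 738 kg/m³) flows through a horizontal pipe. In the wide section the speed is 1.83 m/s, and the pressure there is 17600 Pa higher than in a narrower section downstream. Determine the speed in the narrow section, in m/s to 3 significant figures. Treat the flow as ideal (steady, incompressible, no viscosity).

Horizontal Bernoulli: P₁ + ½ρv₁² = P₂ + ½ρv₂², so v₂² = v₁² + 2(P₁ − P₂)/ρ.
v₂ = √(1.83² + 2·17600/738) = √(3.35 + 47.7) = 7.14 m/s.

v₂ ≈ 7.14 m/s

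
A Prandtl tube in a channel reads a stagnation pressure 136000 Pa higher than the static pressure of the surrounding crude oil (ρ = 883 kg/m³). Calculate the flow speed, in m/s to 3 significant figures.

Bernoulli between the free stream and the stagnation point: ½ρv² = P_stag − P_static.
v = √(2ΔP/ρ) = √(2·136000/883) = 17.6 m/s.

17.6 m/s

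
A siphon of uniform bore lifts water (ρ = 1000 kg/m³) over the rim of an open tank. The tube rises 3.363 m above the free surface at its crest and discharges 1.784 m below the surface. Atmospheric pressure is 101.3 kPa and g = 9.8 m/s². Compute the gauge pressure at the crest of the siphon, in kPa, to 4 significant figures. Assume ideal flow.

P_gauge = -50.44 kPa

The outlet speed comes from Torricelli: v = √(2g·1.784) = 5.913 m/s.
Continuity keeps v the same throughout the tube; from surface to crest, P_atm + 0 = P_top + ½ρv² + ρg·h_top.
P_top = 101300 − ½·1000·5.913² − 1000·9.8·3.363 = 50860 Pa. So P_gauge = P_top − P_atm = -50440 Pa.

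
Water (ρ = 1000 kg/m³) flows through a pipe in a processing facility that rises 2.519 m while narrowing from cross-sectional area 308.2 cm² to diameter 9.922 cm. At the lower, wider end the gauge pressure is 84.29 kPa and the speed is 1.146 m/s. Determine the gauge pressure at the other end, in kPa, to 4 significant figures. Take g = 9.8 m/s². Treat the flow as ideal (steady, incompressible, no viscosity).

Continuity gives A₁v₁ = A₂v₂, so v₂ = (308.2 cm²)/(77.32 cm²) × 1.146 m/s = 4.568 m/s.
Bernoulli: P₁ + ½ρv₁² + ρg h₁ = P₂ + ½ρv₂² + ρg h₂, so P₂ = P₁ + ½ρ(v₁² − v₂²) − ρg(h₂ − h₁).
P₂ = 84290 + ½·1000·(1.146² − 4.568²) − 1000·9.8·(+2.519) = 84290 + (-9777) − (24690) = 49830 Pa.

P₂ = 49.83 kPa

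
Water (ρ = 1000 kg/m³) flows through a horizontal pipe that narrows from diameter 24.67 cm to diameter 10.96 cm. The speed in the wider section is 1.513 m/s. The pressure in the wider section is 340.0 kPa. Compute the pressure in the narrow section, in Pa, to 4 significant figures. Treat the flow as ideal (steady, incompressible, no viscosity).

311800 Pa

Mass conservation (A₁v₁ = A₂v₂) gives v₂ = 1.513 × 478.0/94.34 = 7.666 m/s.
Bernoulli (h₁ = h₂): P₁ − P₂ = ½ρ(v₂² − v₁²).
P₂ = P₁ − ½ρ(v₂² − v₁²) = 340000 − ½·1000·(7.666² − 1.513²) = 340000 − 28240 = 311800 Pa.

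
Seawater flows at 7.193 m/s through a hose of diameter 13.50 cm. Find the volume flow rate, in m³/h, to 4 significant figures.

370.7 m³/h

Q = A·v = 0.01431 m² × 7.193 m/s = 0.1030 m³/s.
Converting: 0.1030 m³/s × 3600 = 370.7 m³/h.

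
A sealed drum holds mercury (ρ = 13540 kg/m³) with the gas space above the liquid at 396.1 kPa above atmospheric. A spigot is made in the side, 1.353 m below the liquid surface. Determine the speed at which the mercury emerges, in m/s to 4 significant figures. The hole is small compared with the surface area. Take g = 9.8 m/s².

v ≈ 9.221 m/s

Take point 1 at the surface (v₁ ≈ 0) and point 2 at the hole (at atmospheric pressure). Bernoulli: P₁ + ρg h = P_atm + ½ρv₂².
With P₁ − P_atm = 396100 Pa, v₂ = √(2gh + 2ΔP/ρ) = √(2·9.8·1.353 + 2·396100/13540) = 9.221 m/s.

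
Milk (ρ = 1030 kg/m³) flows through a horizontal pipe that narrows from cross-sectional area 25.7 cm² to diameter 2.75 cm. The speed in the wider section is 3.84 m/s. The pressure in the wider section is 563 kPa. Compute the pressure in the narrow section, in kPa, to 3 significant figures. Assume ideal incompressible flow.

By continuity, v₂ = v₁·A₁/A₂ = 3.84·(25.7/5.94) = 16.6 m/s.
Bernoulli (h₁ = h₂): P₁ − P₂ = ½ρ(v₂² − v₁²).
P₂ = P₁ − ½ρ(v₂² − v₁²) = 563000 − ½·1030·(16.6² − 3.84²) = 563000 − 135000 = 428000 Pa.

428 kPa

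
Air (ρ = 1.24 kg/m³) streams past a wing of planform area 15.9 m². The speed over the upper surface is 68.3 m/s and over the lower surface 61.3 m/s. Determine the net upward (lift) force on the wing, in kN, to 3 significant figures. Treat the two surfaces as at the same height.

With equal heights on the two surfaces, Bernoulli gives P_lower − P_upper = ½ρ(v_upper² − v_lower²).
ΔP = ½·1.24·(68.3² − 61.3²) = 562 Pa.
Lift = ΔP · A = 562 × 15.9 = 8940 N.

F = 8.94 kN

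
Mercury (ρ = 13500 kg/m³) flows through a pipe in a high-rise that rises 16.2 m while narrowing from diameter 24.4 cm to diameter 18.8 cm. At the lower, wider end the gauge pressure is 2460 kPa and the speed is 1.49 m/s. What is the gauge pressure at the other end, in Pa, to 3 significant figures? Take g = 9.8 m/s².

The volume flow rate is constant, so v₂ = (A₁/A₂)v₁ = (468/278)·1.49 = 2.51 m/s.
Energy conservation along the streamline gives P₂ = P₁ − ½ρ(v₂² − v₁²) − ρg(h₂ − h₁).
P₂ = 2460000 + ½·13500·(1.49² − 2.51²) − 13500·9.8·(+16.2) = 2460000 + (-27500) − (2140000) = 289000 Pa.

289000 Pa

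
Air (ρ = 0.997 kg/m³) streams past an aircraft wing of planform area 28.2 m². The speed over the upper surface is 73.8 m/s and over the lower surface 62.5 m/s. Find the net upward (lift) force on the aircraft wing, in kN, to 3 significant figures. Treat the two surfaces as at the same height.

The faster flow above has the lower pressure; Bernoulli (same height) gives ΔP = ½ρ(v_up² − v_low²).
ΔP = ½·0.997·(73.8² − 62.5²) = 768 Pa.
Lift = ΔP · A = 768 × 28.2 = 21700 N.

F ≈ 21.7 kN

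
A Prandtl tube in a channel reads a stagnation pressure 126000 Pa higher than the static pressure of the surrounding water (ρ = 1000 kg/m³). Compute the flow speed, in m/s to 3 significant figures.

The dynamic pressure equals the rise in static pressure at the stagnation point: ΔP = ½ρv².
v = √(2ΔP/ρ) = √(2·126000/1000) = 15.9 m/s.

v ≈ 15.9 m/s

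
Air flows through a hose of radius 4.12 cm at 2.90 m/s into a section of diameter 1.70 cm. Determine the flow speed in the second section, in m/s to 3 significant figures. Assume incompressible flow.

The volume flow rate is constant, so v₂ = (A₁/A₂)v₁ = (53.3/2.27)·2.90 = 68.1 m/s.

v₂ ≈ 68.1 m/s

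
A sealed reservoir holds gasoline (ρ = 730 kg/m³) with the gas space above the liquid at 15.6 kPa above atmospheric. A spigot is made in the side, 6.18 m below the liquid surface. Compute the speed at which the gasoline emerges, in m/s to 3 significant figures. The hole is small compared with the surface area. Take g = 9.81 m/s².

v = 12.8 m/s

Take point 1 at the surface (v₁ ≈ 0) and point 2 at the hole (at atmospheric pressure). Bernoulli: P₁ + ρg h = P_atm + ½ρv₂².
With P₁ − P_atm = 15600 Pa, v₂ = √(2gh + 2ΔP/ρ) = √(2·9.81·6.18 + 2·15600/730) = 12.8 m/s.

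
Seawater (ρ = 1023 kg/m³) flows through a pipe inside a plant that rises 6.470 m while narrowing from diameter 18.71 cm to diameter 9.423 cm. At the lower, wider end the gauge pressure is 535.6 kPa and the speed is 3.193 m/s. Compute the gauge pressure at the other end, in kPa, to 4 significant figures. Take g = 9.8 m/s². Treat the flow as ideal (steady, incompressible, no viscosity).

The volume flow rate is constant, so v₂ = (A₁/A₂)v₁ = (274.9/69.74)·3.193 = 12.59 m/s.
Energy conservation along the streamline gives P₂ = P₁ − ½ρ(v₂² − v₁²) − ρg(h₂ − h₁).
P₂ = 535600 + ½·1023·(3.193² − 12.59²) − 1023·9.8·(+6.470) = 535600 + (-75840) − (64860) = 394900 Pa.

394.9 kPa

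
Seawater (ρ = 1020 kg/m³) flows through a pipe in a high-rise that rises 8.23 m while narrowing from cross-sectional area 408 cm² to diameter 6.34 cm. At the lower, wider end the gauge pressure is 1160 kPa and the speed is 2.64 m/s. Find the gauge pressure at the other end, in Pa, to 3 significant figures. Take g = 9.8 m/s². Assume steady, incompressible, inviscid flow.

Mass conservation (A₁v₁ = A₂v₂) gives v₂ = 2.64 × 408/31.6 = 34.1 m/s.
Applying Bernoulli between the two ends and solving for P₂: P₂ = P₁ + ½ρ(v₁² − v₂²) − ρgΔh.
P₂ = 1160000 + ½·1020·(2.64² − 34.1²) − 1020·9.8·(+8.23) = 1160000 + (-590000) − (82300) = 488000 Pa.

P₂ = 488000 Pa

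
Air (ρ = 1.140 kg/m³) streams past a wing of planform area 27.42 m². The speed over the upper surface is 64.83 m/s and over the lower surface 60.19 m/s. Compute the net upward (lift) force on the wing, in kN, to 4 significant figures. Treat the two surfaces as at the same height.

From P + ½ρv² = const at equal height, P_low − P_up = ½ρ(v_up² − v_low²).
ΔP = ½·1.140·(64.83² − 60.19²) = 330.7 Pa.
Lift = ΔP · A = 330.7 × 27.42 = 9067 N.

F ≈ 9.067 kN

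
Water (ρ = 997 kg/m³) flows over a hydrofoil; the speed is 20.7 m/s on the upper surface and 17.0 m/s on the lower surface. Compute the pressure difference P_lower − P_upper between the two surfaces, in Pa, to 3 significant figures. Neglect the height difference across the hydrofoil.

ΔP = 69500 Pa

The pressure is lower where the speed is higher: ΔP = ½ρ(v_up² − v_low²).
ΔP = ½·997·(20.7² − 17.0²) = 69500 Pa.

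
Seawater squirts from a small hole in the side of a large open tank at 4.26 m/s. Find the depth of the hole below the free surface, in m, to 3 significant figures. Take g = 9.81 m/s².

h ≈ 0.925 m

Torricelli: v = √(2gh), so h = v²/(2g).
h = 4.26²/(2·9.81) = 18.1/19.62 = 0.925 m.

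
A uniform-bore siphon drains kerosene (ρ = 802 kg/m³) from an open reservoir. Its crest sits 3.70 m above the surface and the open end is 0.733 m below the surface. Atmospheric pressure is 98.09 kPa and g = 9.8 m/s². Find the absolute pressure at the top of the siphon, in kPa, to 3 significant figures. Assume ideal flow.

From the surface to the outlet (both open to atmosphere, surface at rest): v = √(2g·h_out) = √(2·9.8·0.733) = 3.79 m/s.
Continuity keeps v the same throughout the tube; from surface to crest, P_atm + 0 = P_top + ½ρv² + ρg·h_top.
P_top = 98090 − ½·802·3.79² − 802·9.8·3.70 = 63200 Pa.

P_top ≈ 63.2 kPa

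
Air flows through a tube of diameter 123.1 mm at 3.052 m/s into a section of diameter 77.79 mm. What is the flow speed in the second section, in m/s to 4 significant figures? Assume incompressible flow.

By continuity, v₂ = v₁·A₁/A₂ = 3.052·(119.0/47.53) = 7.643 m/s.

7.643 m/s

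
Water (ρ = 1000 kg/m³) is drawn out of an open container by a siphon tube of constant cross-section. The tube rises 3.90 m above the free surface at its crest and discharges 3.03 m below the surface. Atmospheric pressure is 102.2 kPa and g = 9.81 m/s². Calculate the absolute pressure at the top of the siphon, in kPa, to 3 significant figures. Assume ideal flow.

P_top ≈ 34.2 kPa

The outlet speed comes from Torricelli: v = √(2g·3.03) = 7.71 m/s.
The bore is uniform, so the speed at the crest is the same v. Bernoulli surface→crest: P_atm = P_top + ½ρv² + ρg·h_top.
P_top = 102200 − ½·1000·7.71² − 1000·9.81·3.90 = 34200 Pa.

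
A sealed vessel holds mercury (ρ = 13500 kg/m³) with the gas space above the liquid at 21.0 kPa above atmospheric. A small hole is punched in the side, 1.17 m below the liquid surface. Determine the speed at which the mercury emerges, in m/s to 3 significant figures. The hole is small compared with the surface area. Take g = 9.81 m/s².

Take point 1 at the surface (v₁ ≈ 0) and point 2 at the hole (at atmospheric pressure). Bernoulli: P₁ + ρg h = P_atm + ½ρv₂².
With P₁ − P_atm = 21000 Pa, v₂ = √(2gh + 2ΔP/ρ) = √(2·9.81·1.17 + 2·21000/13500) = 5.11 m/s.

5.11 m/s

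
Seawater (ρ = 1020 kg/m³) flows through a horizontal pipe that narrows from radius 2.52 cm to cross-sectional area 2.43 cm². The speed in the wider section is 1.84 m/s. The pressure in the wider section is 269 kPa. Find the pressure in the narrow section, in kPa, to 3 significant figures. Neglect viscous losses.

P₂ = 154 kPa

Continuity gives A₁v₁ = A₂v₂, so v₂ = (20.0 cm²)/(2.43 cm²) × 1.84 m/s = 15.1 m/s.
Bernoulli (h₁ = h₂): P₁ − P₂ = ½ρ(v₂² − v₁²).
P₂ = P₁ − ½ρ(v₂² − v₁²) = 269000 − ½·1020·(15.1² − 1.84²) = 269000 − 115000 = 154000 Pa.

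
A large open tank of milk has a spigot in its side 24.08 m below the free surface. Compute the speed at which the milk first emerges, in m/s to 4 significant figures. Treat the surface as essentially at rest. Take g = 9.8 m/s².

v ≈ 21.72 m/s

Bernoulli from surface to hole (P equal, v_surface ≈ 0): v = √(2gh) = √(2×9.8×24.08) = 21.72 m/s.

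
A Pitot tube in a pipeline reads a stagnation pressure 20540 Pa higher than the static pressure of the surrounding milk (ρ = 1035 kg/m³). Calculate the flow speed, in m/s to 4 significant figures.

Bernoulli between the free stream and the stagnation point: ½ρv² = P_stag − P_static.
v = √(2ΔP/ρ) = √(2·20540/1035) = 6.300 m/s.

6.300 m/s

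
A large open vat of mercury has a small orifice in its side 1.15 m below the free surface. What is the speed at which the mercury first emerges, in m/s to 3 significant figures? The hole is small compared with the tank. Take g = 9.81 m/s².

Torricelli's result v = √(2gh) gives v = √(2·9.81·1.15) = 4.75 m/s.

v ≈ 4.75 m/s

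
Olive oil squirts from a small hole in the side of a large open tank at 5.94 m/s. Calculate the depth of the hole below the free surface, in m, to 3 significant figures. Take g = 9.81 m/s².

1.80 m

Inverting v = √(2gh) gives h = v² / 2g.
h = 5.94²/(2·9.81) = 35.3/19.62 = 1.80 m.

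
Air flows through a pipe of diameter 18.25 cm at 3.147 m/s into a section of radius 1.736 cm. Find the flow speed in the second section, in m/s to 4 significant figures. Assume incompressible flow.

86.95 m/s

Mass conservation (A₁v₁ = A₂v₂) gives v₂ = 3.147 × 261.6/9.468 = 86.95 m/s.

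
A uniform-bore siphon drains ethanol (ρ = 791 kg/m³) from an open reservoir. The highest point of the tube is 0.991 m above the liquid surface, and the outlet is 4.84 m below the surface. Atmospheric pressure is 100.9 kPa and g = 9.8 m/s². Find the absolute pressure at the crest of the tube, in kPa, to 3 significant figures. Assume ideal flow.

Bernoulli surface→outlet gives ½v² = g·h_out, so v = √(2·9.8·4.84) = 9.74 m/s.
With constant cross-section the crest speed equals v; applying Bernoulli from the surface up to the crest, P_top = P_atm − ½ρv² − ρg·h_top.
P_top = 100900 − ½·791·9.74² − 791·9.8·0.991 = 55700 Pa.

P_top = 55.7 kPa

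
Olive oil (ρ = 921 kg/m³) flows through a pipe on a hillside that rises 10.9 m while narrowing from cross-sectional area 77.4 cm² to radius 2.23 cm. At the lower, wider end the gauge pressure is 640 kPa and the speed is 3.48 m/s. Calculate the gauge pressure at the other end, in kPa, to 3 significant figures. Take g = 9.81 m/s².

410 kPa

Mass conservation (A₁v₁ = A₂v₂) gives v₂ = 3.48 × 77.4/15.6 = 17.2 m/s.
Applying Bernoulli between the two ends and solving for P₂: P₂ = P₁ + ½ρ(v₁² − v₂²) − ρgΔh.
P₂ = 640000 + ½·921·(3.48² − 17.2²) − 921·9.81·(+10.9) = 640000 + (-131000) − (98500) = 410000 Pa.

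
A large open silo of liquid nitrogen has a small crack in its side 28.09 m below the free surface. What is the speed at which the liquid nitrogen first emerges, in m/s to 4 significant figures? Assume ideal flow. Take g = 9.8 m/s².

The surface is effectively still and both ends are open, so ½v² = gh and v = √(2·9.8·28.09) = 23.46 m/s.

v = 23.46 m/s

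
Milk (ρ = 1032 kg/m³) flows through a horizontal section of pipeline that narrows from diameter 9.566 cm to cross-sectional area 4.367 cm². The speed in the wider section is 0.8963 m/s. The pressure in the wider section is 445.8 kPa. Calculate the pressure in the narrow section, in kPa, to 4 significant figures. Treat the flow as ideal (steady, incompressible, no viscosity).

P₂ = 333.9 kPa

Mass conservation (A₁v₁ = A₂v₂) gives v₂ = 0.8963 × 71.87/4.367 = 14.75 m/s.
Along the horizontal streamline, P + ½ρv² is constant.
P₂ = P₁ − ½ρ(v₂² − v₁²) = 445800 − ½·1032·(14.75² − 0.8963²) = 445800 − 111900 = 333900 Pa.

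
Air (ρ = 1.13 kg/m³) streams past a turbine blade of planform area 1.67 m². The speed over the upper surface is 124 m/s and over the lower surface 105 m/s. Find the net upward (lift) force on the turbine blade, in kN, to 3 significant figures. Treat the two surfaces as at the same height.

From P + ½ρv² = const at equal height, P_low − P_up = ½ρ(v_up² − v_low²).
ΔP = ½·1.13·(124² − 105²) = 2460 Pa.
Lift = ΔP · A = 2460 × 1.67 = 4110 N.

4.11 kN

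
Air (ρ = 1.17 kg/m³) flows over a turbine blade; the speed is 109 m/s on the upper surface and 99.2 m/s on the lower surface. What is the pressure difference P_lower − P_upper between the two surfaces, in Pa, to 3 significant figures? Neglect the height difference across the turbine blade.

The pressure is lower where the speed is higher: ΔP = ½ρ(v_up² − v_low²).
ΔP = ½·1.17·(109² − 99.2²) = 1190 Pa.

ΔP ≈ 1190 Pa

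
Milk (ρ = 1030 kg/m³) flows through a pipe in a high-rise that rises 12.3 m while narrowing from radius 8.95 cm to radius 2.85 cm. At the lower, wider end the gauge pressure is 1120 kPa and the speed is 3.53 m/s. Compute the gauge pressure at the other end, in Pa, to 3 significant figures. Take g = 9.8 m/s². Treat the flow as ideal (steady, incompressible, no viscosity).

P₂ = 378000 Pa

The volume flow rate is constant, so v₂ = (A₁/A₂)v₁ = (252/25.5)·3.53 = 34.8 m/s.
Energy conservation along the streamline gives P₂ = P₁ − ½ρ(v₂² − v₁²) − ρg(h₂ − h₁).
P₂ = 1120000 + ½·1030·(3.53² − 34.8²) − 1030·9.8·(+12.3) = 1120000 + (-618000) − (124000) = 378000 Pa.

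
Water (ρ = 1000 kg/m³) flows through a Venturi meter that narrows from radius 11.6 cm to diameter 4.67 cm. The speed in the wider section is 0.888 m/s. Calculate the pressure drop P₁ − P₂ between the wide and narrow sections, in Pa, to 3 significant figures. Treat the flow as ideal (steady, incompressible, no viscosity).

ΔP ≈ 240000 Pa

By continuity, v₂ = v₁·A₁/A₂ = 0.888·(423/17.1) = 21.9 m/s.
With no height change, Bernoulli's equation is P₁ + ½ρv₁² = P₂ + ½ρv₂².
P₁ − P₂ = ½·1000·(21.9² − 0.888²) = ½·1000·480 = 240000 Pa.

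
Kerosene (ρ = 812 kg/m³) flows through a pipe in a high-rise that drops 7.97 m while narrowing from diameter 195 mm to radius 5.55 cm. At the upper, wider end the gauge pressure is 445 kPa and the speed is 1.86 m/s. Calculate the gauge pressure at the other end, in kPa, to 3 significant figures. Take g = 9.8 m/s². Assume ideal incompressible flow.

P₂ ≈ 496 kPa

The volume flow rate is constant, so v₂ = (A₁/A₂)v₁ = (299/96.8)·1.86 = 5.74 m/s.
Bernoulli: P₁ + ½ρv₁² + ρg h₁ = P₂ + ½ρv₂² + ρg h₂, so P₂ = P₁ + ½ρ(v₁² − v₂²) − ρg(h₂ − h₁).
P₂ = 445000 + ½·812·(1.86² − 5.74²) − 812·9.8·(−7.97) = 445000 + (-12000) − (-63400) = 496000 Pa.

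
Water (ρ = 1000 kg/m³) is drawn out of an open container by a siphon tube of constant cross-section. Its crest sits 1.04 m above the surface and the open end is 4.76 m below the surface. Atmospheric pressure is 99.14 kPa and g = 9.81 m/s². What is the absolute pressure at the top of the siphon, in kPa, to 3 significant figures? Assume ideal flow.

The outlet speed comes from Torricelli: v = √(2g·4.76) = 9.66 m/s.
With constant cross-section the crest speed equals v; applying Bernoulli from the surface up to the crest, P_top = P_atm − ½ρv² − ρg·h_top.
P_top = 99140 − ½·1000·9.66² − 1000·9.81·1.04 = 42200 Pa.

42.2 kPa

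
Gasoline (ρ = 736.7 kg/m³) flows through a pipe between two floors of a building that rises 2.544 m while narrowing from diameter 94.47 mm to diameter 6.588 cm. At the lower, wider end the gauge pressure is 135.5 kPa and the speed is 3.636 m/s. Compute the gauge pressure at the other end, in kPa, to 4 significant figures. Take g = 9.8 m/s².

Mass conservation (A₁v₁ = A₂v₂) gives v₂ = 3.636 × 70.09/34.09 = 7.477 m/s.
Applying Bernoulli between the two ends and solving for P₂: P₂ = P₁ + ½ρ(v₁² − v₂²) − ρgΔh.
P₂ = 135500 + ½·736.7·(3.636² − 7.477²) − 736.7·9.8·(+2.544) = 135500 + (-15720) − (18370) = 101400 Pa.

P₂ = 101.4 kPa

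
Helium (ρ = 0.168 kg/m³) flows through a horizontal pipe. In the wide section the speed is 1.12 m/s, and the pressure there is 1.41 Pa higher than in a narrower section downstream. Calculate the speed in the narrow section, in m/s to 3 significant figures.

4.25 m/s

Horizontal Bernoulli: P₁ + ½ρv₁² = P₂ + ½ρv₂², so v₂² = v₁² + 2(P₁ − P₂)/ρ.
v₂ = √(1.12² + 2·1.41/0.168) = √(1.25 + 16.8) = 4.25 m/s.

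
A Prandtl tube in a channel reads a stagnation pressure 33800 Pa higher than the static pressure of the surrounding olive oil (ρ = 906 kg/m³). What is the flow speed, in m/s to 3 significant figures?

v ≈ 8.64 m/s

At the stagnation point the flow is brought to rest, so Bernoulli gives P_stag − P_static = ½ρv².
v = √(2ΔP/ρ) = √(2·33800/906) = 8.64 m/s.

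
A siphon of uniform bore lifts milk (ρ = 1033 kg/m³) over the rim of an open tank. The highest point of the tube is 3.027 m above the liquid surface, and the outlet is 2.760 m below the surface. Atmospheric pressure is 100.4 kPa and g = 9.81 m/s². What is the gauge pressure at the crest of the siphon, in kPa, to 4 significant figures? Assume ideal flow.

From the surface to the outlet (both open to atmosphere, surface at rest): v = √(2g·h_out) = √(2·9.81·2.760) = 7.359 m/s.
The bore is uniform, so the speed at the crest is the same v. Bernoulli surface→crest: P_atm = P_top + ½ρv² + ρg·h_top.
P_top = 100400 − ½·1033·7.359² − 1033·9.81·3.027 = 41760 Pa. So P_gauge = P_top − P_atm = -58640 Pa.

-58.64 kPa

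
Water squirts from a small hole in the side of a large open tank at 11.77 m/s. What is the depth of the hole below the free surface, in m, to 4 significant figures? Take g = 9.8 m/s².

For a small hole in a large open tank, ½v² = gh, giving h = v²/(2g).
h = 11.77²/(2·9.8) = 138.5/19.60 = 7.068 m.

h ≈ 7.068 m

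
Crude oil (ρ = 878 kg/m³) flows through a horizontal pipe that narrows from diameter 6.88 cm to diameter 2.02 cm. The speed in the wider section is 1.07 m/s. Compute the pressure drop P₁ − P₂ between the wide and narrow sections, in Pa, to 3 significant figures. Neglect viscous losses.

ΔP ≈ 67100 Pa

Mass conservation (A₁v₁ = A₂v₂) gives v₂ = 1.07 × 37.2/3.20 = 12.4 m/s.
The pipe is horizontal, so Bernoulli reduces to P₁ + ½ρv₁² = P₂ + ½ρv₂².
P₁ − P₂ = ½·878·(12.4² − 1.07²) = ½·878·153 = 67100 Pa.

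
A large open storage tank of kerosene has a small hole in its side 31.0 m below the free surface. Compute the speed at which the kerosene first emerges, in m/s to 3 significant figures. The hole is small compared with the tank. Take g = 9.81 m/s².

Bernoulli from surface to hole (P equal, v_surface ≈ 0): v = √(2gh) = √(2×9.81×31.0) = 24.7 m/s.

v = 24.7 m/s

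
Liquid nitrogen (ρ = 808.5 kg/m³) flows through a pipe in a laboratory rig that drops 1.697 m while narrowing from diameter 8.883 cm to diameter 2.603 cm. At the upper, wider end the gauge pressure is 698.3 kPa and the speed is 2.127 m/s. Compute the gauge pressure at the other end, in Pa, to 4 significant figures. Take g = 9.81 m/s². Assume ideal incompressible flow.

465500 Pa

By continuity, v₂ = v₁·A₁/A₂ = 2.127·(61.97/5.322) = 24.77 m/s.
Applying Bernoulli between the two ends and solving for P₂: P₂ = P₁ + ½ρ(v₁² − v₂²) − ρgΔh.
P₂ = 698300 + ½·808.5·(2.127² − 24.77²) − 808.5·9.81·(−1.697) = 698300 + (-246200) − (-13460) = 465500 Pa.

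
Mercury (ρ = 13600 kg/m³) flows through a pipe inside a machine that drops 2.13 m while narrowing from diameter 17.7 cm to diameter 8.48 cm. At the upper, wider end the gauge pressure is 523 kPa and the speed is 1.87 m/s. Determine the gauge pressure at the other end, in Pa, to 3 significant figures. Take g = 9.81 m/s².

P₂ ≈ 380000 Pa

Mass conservation (A₁v₁ = A₂v₂) gives v₂ = 1.87 × 246/56.5 = 8.15 m/s.
Applying Bernoulli between the two ends and solving for P₂: P₂ = P₁ + ½ρ(v₁² − v₂²) − ρgΔh.
P₂ = 523000 + ½·13600·(1.87² − 8.15²) − 13600·9.81·(−2.13) = 523000 + (-428000) − (-284000) = 380000 Pa.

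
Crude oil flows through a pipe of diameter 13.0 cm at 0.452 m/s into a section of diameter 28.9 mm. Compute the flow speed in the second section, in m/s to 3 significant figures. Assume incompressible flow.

Mass conservation (A₁v₁ = A₂v₂) gives v₂ = 0.452 × 133/6.56 = 9.15 m/s.

v₂ ≈ 9.15 m/s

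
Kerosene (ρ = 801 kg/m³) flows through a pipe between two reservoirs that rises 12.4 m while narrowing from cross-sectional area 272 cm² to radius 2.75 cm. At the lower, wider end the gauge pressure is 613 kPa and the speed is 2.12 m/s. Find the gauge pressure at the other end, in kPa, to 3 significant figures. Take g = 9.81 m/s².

281 kPa

By continuity, v₂ = v₁·A₁/A₂ = 2.12·(272/23.8) = 24.3 m/s.
Bernoulli: P₁ + ½ρv₁² + ρg h₁ = P₂ + ½ρv₂² + ρg h₂, so P₂ = P₁ + ½ρ(v₁² − v₂²) − ρg(h₂ − h₁).
P₂ = 613000 + ½·801·(2.12² − 24.3²) − 801·9.81·(+12.4) = 613000 + (-234000) − (97400) = 281000 Pa.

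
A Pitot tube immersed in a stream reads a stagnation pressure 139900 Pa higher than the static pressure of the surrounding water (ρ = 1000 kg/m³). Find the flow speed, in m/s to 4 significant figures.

At the stagnation point the flow is brought to rest, so Bernoulli gives P_stag − P_static = ½ρv².
v = √(2ΔP/ρ) = √(2·139900/1000) = 16.73 m/s.

v = 16.73 m/s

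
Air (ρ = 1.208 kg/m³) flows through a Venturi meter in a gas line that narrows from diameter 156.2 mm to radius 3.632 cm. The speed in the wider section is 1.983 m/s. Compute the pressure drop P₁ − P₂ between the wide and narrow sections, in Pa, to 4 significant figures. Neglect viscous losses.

Continuity gives A₁v₁ = A₂v₂, so v₂ = (191.6 cm²)/(41.44 cm²) × 1.983 m/s = 9.169 m/s.
Along the horizontal streamline, P + ½ρv² is constant.
P₁ − P₂ = ½·1.208·(9.169² − 1.983²) = ½·1.208·80.14 = 48.41 Pa.

48.41 Pa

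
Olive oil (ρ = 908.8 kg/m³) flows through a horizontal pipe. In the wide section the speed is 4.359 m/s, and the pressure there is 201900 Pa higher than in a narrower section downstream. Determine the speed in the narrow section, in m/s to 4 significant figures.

v₂ ≈ 21.52 m/s

Along the level pipe P + ½ρv² is conserved, hence v₂² = v₁² + 2(P₁ − P₂)/ρ.
v₂ = √(4.359² + 2·201900/908.8) = √(19.00 + 444.3) = 21.52 m/s.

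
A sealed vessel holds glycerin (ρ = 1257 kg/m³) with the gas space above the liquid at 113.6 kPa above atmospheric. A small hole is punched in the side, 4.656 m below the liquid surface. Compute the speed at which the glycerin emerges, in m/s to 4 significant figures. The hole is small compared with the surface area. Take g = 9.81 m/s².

Take point 1 at the surface (v₁ ≈ 0) and point 2 at the hole (at atmospheric pressure). Bernoulli: P₁ + ρg h = P_atm + ½ρv₂².
With P₁ − P_atm = 113600 Pa, v₂ = √(2gh + 2ΔP/ρ) = √(2·9.81·4.656 + 2·113600/1257) = 16.50 m/s.

v ≈ 16.50 m/s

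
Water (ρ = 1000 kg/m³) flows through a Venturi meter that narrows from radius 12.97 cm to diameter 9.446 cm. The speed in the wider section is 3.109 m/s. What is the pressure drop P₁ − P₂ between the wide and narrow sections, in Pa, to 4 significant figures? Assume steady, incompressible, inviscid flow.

ΔP = 270000 Pa

The volume flow rate is constant, so v₂ = (A₁/A₂)v₁ = (528.5/70.08)·3.109 = 23.45 m/s.
With no height change, Bernoulli's equation is P₁ + ½ρv₁² = P₂ + ½ρv₂².
P₁ − P₂ = ½·1000·(23.45² − 3.109²) = ½·1000·540.0 = 270000 Pa.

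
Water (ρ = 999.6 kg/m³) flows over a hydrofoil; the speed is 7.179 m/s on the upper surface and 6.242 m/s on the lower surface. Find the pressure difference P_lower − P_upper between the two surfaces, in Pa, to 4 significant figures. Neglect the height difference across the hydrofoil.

6285 Pa

Bernoulli (same height): P_lower − P_upper = ½ρ(v_upper² − v_lower²).
ΔP = ½·999.6·(7.179² − 6.242²) = 6285 Pa.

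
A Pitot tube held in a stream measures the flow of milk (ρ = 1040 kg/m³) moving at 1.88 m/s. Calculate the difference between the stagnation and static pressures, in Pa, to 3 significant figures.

The dynamic pressure equals the rise in static pressure at the stagnation point: ΔP = ½ρv².
ΔP = ½·1040·1.88² = 1840 Pa.

ΔP ≈ 1840 Pa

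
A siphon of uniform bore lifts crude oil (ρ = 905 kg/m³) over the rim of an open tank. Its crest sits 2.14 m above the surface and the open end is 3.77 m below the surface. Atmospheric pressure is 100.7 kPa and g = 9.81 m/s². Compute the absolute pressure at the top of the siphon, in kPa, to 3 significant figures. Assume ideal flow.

The outlet speed comes from Torricelli: v = √(2g·3.77) = 8.60 m/s.
The bore is uniform, so the speed at the crest is the same v. Bernoulli surface→crest: P_atm = P_top + ½ρv² + ρg·h_top.
P_top = 100700 − ½·905·8.60² − 905·9.81·2.14 = 48200 Pa.

48.2 kPa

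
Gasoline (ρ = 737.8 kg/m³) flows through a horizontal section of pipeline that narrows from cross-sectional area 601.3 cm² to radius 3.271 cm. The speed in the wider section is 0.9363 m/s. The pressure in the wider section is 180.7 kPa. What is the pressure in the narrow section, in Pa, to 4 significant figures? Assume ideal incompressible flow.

P₂ ≈ 77530 Pa

By continuity, v₂ = v₁·A₁/A₂ = 0.9363·(601.3/33.61) = 16.75 m/s.
Along the horizontal streamline, P + ½ρv² is constant.
P₂ = P₁ − ½ρ(v₂² − v₁²) = 180700 − ½·737.8·(16.75² − 0.9363²) = 180700 − 103200 = 77530 Pa.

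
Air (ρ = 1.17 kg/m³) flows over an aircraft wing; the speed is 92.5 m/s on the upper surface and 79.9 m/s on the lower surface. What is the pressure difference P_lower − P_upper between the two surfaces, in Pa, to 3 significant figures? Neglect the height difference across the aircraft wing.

ΔP ≈ 1270 Pa

The pressure is lower where the speed is higher: ΔP = ½ρ(v_up² − v_low²).
ΔP = ½·1.17·(92.5² − 79.9²) = 1270 Pa.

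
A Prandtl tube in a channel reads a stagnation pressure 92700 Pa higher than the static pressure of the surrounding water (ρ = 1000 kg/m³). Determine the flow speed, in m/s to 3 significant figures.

13.6 m/s

The dynamic pressure equals the rise in static pressure at the stagnation point: ΔP = ½ρv².
v = √(2ΔP/ρ) = √(2·92700/1000) = 13.6 m/s.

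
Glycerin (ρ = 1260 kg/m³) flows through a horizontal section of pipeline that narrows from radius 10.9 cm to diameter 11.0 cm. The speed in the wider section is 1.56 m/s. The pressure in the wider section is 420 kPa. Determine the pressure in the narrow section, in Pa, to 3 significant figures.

P₂ ≈ 398000 Pa

The volume flow rate is constant, so v₂ = (A₁/A₂)v₁ = (373/95.0)·1.56 = 6.13 m/s.
The pipe is horizontal, so Bernoulli reduces to P₁ + ½ρv₁² = P₂ + ½ρv₂².
P₂ = P₁ − ½ρ(v₂² − v₁²) = 420000 − ½·1260·(6.13² − 1.56²) = 420000 − 22100 = 398000 Pa.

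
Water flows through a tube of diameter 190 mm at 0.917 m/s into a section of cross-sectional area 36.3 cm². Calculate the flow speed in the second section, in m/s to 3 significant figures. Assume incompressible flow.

v₂ ≈ 7.16 m/s

Mass conservation (A₁v₁ = A₂v₂) gives v₂ = 0.917 × 284/36.3 = 7.16 m/s.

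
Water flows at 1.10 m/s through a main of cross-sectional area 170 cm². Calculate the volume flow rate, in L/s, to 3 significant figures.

Q = A·v = 0.0170 m² × 1.10 m/s = 0.0187 m³/s.
Converting: 0.0187 m³/s × 1000 = 18.7 L/s.

Q ≈ 18.7 L/s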